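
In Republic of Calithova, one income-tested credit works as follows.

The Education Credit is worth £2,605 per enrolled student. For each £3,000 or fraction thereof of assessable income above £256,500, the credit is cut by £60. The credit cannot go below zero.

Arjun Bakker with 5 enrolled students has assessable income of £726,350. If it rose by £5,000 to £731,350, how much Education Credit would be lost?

£120

At £726,350 — base = 5 × £2,605 = £13,025. income exceeds £256,500 by £469,850, which is 157 full-or-partial £3,000 increments; reduction = 157 × £60 = £9,420, leaving £3,605.
At £731,350 — base = 5 × £2,605 = £13,025. income exceeds £256,500 by £474,850, which is 159 full-or-partial £3,000 increments; reduction = 159 × £60 = £9,540, leaving £3,485.
Lost: £3,605 − £3,485 = £120.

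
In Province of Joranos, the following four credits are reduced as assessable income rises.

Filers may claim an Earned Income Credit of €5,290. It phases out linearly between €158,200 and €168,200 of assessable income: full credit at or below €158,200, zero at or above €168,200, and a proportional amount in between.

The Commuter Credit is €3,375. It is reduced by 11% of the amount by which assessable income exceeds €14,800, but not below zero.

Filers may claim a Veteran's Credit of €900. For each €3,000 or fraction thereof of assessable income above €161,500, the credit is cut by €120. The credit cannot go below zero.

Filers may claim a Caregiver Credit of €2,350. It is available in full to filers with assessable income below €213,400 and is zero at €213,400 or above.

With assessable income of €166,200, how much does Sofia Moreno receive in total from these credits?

Earned Income Credit: €166,200 is €8,000 into a €10,000 phase-out range, leaving 2,000/10,000 of the credit: €5,290 × 2,000/10,000 = €1,058.
Commuter Credit: 11% of the €151,400 excess over €14,800 is €16,654 ≥ base, so the credit is €0.
Veteran's Credit: income exceeds €161,500 by €4,700, which is 2 full-or-partial €3,000 increments; reduction = 2 × €120 = €240, leaving €660.
Caregiver Credit: €166,200 is below the €213,400 cutoff, so the full €2,350 applies.
Total: €1,058 + €0 + €660 + €2,350 = €4,068.

€4,068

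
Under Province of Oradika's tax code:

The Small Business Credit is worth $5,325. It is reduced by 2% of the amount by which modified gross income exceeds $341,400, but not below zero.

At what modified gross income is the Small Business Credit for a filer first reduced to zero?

The credit falls by 2% of each dollar above $341,400, so it reaches zero when the excess is $5,325 / 2% = $266,250: income = $341,400 + $266,250 = $607,650.

$607,650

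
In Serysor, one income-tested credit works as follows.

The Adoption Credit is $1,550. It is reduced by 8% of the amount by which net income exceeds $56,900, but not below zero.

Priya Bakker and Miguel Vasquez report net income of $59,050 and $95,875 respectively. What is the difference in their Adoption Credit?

Priya ($59,050): Adoption Credit: 8% of the $2,150 excess over $56,900 is $172; credit = $1,550 − $172 = $1,378.
Miguel ($95,875): Adoption Credit: 8% of the $38,975 excess over $56,900 is $3,118 ≥ base, so the credit is $0.
Difference: |$1,378 − $0| = $1,378.

$1,378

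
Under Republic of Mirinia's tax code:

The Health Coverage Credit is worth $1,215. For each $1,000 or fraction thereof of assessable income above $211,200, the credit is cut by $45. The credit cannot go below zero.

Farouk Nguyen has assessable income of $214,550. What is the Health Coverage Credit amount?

Health Coverage Credit: income exceeds $211,200 by $3,350, which is 4 full-or-partial $1,000 increments; reduction = 4 × $45 = $180, leaving $1,035.

$1,035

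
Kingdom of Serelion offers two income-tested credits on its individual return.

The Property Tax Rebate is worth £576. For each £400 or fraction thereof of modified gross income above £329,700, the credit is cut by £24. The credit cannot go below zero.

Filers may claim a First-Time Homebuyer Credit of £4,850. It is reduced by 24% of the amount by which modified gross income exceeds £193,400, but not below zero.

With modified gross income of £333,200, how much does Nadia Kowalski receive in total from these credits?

Property Tax Rebate: income exceeds £329,700 by £3,500, which is 9 full-or-partial £400 increments; reduction = 9 × £24 = £216, leaving £360.
First-Time Homebuyer Credit: 24% of the £139,800 excess over £193,400 is £33,552 ≥ base, so the credit is £0.
Total: £360 + £0 = £360.

£360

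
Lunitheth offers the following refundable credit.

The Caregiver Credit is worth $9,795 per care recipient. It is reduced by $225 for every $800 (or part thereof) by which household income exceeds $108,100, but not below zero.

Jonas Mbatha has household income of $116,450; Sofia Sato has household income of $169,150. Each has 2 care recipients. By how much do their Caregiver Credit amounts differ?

Jonas ($116,450): Caregiver Credit: base = 2 × $9,795 = $19,590. income exceeds $108,100 by $8,350, which is 11 full-or-partial $800 increments; reduction = 11 × $225 = $2,475, leaving $17,115.
Sofia ($169,150): Caregiver Credit: base = 2 × $9,795 = $19,590. income exceeds $108,100 by $61,050, which is 77 full-or-partial $800 increments; reduction = 77 × $225 = $17,325, leaving $2,265.
Difference: |$17,115 − $2,265| = $14,850.

$14,850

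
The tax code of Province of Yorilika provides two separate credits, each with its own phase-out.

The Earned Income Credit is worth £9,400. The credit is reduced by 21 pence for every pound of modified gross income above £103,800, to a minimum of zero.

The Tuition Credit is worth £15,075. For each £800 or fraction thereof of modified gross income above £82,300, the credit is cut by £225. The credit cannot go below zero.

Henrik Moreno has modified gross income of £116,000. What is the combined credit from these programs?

Earned Income Credit: 21% of the £12,200 excess over £103,800 is £2,562; credit = £9,400 − £2,562 = £6,838.
Tuition Credit: income exceeds £82,300 by £33,700, which is 43 full-or-partial £800 increments; reduction = 43 × £225 = £9,675, leaving £5,400.
Total: £6,838 + £5,400 = £12,238.

£12,238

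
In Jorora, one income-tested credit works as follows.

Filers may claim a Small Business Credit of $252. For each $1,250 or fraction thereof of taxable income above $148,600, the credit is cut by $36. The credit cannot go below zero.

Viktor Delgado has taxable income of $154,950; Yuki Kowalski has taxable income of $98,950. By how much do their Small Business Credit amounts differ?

$216

Viktor ($154,950): Small Business Credit: income exceeds $148,600 by $6,350, which is 6 full-or-partial $1,250 increments; reduction = 6 × $36 = $216, leaving $36.
Yuki ($98,950): Small Business Credit: $98,950 is at or below the $148,600 threshold, so the full $252 applies.
Difference: |$36 − $252| = $216.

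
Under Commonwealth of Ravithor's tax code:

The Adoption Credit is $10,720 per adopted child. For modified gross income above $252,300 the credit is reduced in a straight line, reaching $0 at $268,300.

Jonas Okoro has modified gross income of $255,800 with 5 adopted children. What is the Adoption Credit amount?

$41,875

Adoption Credit: base = 5 × $10,720 = $53,600. $255,800 is $3,500 into a $16,000 phase-out range, leaving 12,500/16,000 of the credit: $53,600 × 12,500/16,000 = $41,875.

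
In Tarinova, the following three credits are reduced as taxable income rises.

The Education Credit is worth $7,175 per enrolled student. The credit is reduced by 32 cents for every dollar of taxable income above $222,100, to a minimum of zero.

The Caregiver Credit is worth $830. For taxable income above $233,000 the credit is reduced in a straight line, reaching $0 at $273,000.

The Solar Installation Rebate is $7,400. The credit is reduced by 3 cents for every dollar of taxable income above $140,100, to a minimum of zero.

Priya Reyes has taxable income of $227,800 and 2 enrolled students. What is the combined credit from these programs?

$18,125

Education Credit: base = 2 × $7,175 = $14,350. 32% of the $5,700 excess over $222,100 is $1,824; credit = $14,350 − $1,824 = $12,526.
Caregiver Credit: $227,800 is at or below the $233,000 threshold, so the full $830 applies.
Solar Installation Rebate: 3% of the $87,700 excess over $140,100 is $2,631; credit = $7,400 − $2,631 = $4,769.
Total: $12,526 + $830 + $4,769 = $18,125.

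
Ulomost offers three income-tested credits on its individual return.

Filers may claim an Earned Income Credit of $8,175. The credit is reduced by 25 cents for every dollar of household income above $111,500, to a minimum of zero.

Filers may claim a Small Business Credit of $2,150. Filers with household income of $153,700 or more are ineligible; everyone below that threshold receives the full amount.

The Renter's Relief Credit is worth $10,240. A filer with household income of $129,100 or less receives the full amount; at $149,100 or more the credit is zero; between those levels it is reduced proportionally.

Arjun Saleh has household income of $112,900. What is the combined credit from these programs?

$20,215

Earned Income Credit: 25% of the $1,400 excess over $111,500 is $350; credit = $8,175 − $350 = $7,825.
Small Business Credit: $112,900 is below the $153,700 cutoff, so the full $2,150 applies.
Renter's Relief Credit: $112,900 is at or below the $129,100 threshold, so the full $10,240 applies.
Total: $7,825 + $2,150 + $10,240 = $20,215.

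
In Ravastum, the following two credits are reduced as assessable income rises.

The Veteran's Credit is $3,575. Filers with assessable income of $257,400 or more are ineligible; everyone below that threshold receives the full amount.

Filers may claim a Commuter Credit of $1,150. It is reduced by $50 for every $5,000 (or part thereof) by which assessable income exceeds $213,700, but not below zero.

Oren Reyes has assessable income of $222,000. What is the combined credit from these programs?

Veteran's Credit: $222,000 is below the $257,400 cutoff, so the full $3,575 applies.
Commuter Credit: income exceeds $213,700 by $8,300, which is 2 full-or-partial $5,000 increments; reduction = 2 × $50 = $100, leaving $1,050.
Total: $3,575 + $1,050 = $4,625.

$4,625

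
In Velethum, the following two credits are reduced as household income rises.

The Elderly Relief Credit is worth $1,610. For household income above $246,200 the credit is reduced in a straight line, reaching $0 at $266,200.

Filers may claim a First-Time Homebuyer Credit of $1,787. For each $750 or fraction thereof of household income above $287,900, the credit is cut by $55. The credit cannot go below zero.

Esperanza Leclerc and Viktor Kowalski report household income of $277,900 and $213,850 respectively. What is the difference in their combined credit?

Esperanza ($277,900): Elderly Relief Credit: $277,900 is at or above $266,200, so the credit is $0. First-Time Homebuyer Credit: $277,900 is at or below the $287,900 threshold, so the full $1,787 applies. total $0 + $1,787 = $1,787
Viktor ($213,850): Elderly Relief Credit: $213,850 is at or below the $246,200 threshold, so the full $1,610 applies. First-Time Homebuyer Credit: $213,850 is at or below the $287,900 threshold, so the full $1,787 applies. total $1,610 + $1,787 = $3,397
Difference: |$1,787 − $3,397| = $1,610.

$1,610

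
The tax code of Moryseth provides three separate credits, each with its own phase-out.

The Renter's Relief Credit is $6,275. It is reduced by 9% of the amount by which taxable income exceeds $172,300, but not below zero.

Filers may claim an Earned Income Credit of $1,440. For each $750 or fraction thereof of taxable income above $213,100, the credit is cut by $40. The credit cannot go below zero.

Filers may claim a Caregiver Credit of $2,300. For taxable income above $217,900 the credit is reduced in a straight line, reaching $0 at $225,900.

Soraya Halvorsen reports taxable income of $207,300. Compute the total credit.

$6,865

Renter's Relief Credit: 9% of the $35,000 excess over $172,300 is $3,150; credit = $6,275 − $3,150 = $3,125.
Earned Income Credit: $207,300 is at or below the $213,100 threshold, so the full $1,440 applies.
Caregiver Credit: $207,300 is at or below the $217,900 threshold, so the full $2,300 applies.
Total: $3,125 + $1,440 + $2,300 = $6,865.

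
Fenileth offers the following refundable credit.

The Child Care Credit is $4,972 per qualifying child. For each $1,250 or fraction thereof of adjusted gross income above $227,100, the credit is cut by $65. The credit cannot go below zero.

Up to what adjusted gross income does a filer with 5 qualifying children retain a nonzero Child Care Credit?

Full credit = 5 × $4,972 = $24,860.
After 382 increments the reduction is 382 × $65 = $24,830, leaving $30; one more increment wipes it out. Increment 382 ends at excess 382 × $1,250 = $477,500, so the highest qualifying income is $227,100 + $477,500 = $704,600.

$704,600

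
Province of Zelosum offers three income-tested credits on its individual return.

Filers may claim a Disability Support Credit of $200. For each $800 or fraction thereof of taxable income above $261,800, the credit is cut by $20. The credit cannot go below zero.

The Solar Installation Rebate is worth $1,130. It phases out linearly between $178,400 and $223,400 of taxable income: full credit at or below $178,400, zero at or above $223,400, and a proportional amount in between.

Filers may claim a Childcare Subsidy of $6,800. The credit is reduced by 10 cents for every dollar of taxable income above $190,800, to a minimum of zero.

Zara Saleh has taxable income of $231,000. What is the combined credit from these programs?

Disability Support Credit: $231,000 is at or below the $261,800 threshold, so the full $200 applies.
Solar Installation Rebate: $231,000 is at or above $223,400, so the credit is $0.
Childcare Subsidy: 10% of the $40,200 excess over $190,800 is $4,020; credit = $6,800 − $4,020 = $2,780.
Total: $200 + $0 + $2,780 = $2,980.

$2,980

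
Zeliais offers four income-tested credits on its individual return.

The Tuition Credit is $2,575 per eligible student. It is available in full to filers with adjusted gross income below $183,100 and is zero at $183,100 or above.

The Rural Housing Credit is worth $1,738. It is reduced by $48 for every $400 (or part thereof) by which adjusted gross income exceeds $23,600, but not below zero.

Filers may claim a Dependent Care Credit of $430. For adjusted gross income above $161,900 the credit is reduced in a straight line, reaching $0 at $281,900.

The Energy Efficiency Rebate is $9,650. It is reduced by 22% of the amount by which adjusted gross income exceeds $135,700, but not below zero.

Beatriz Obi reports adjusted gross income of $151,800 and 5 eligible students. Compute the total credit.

Tuition Credit: base = 5 × $2,575 = $12,875. $151,800 is below the $183,100 cutoff, so the full $12,875 applies.
Rural Housing Credit: income exceeds $23,600 by $128,200 → 321 increments × $48 = $15,408 ≥ base, so the credit is $0.
Dependent Care Credit: $151,800 is at or below the $161,900 threshold, so the full $430 applies.
Energy Efficiency Rebate: 22% of the $16,100 excess over $135,700 is $3,542; credit = $9,650 − $3,542 = $6,108.
Total: $12,875 + $0 + $430 + $6,108 = $19,413.

$19,413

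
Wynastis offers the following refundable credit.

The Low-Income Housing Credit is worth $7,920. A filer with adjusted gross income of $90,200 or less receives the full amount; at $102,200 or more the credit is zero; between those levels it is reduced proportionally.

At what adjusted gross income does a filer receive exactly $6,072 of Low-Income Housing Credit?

$93,000

$6,072 is 6,072/7,920 of the full $7,920, so 1,848/7,920 of the $12,000 range has been used: income = $90,200 + $12,000 × 1,848/7,920 = $93,000.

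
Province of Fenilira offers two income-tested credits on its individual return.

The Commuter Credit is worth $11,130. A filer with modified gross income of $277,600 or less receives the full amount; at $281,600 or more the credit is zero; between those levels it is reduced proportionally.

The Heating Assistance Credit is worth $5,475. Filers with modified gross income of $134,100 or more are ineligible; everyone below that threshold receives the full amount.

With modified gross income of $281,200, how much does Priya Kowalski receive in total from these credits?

Commuter Credit: $281,200 is $3,600 into a $4,000 phase-out range, leaving 400/4,000 of the credit: $11,130 × 400/4,000 = $1,113.
Heating Assistance Credit: $281,200 meets or exceeds the $134,100 cutoff, so the credit is $0.
Total: $1,113 + $0 = $1,113.

$1,113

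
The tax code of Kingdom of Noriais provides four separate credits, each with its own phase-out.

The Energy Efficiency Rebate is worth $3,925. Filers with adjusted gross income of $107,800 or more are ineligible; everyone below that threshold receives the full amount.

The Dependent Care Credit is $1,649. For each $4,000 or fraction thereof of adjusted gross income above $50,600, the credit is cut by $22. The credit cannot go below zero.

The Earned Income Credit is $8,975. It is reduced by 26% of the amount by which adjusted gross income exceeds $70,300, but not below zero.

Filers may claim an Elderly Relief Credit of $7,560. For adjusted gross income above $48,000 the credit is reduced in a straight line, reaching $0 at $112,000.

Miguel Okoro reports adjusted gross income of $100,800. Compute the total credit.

Energy Efficiency Rebate: $100,800 is below the $107,800 cutoff, so the full $3,925 applies.
Dependent Care Credit: income exceeds $50,600 by $50,200, which is 13 full-or-partial $4,000 increments; reduction = 13 × $22 = $286, leaving $1,363.
Earned Income Credit: 26% of the $30,500 excess over $70,300 is $7,930; credit = $8,975 − $7,930 = $1,045.
Elderly Relief Credit: $100,800 is $52,800 into a $64,000 phase-out range, leaving 11,200/64,000 of the credit: $7,560 × 11,200/64,000 = $1,323.
Total: $3,925 + $1,363 + $1,045 + $1,323 = $7,656.

$7,656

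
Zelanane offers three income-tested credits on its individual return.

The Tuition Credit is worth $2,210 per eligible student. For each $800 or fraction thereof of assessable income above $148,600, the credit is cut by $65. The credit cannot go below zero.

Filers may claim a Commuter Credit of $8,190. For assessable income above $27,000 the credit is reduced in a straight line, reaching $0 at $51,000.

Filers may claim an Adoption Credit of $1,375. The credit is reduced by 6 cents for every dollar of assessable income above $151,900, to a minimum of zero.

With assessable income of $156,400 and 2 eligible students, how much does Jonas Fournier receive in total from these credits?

$4,875

Tuition Credit: base = 2 × $2,210 = $4,420. income exceeds $148,600 by $7,800, which is 10 full-or-partial $800 increments; reduction = 10 × $65 = $650, leaving $3,770.
Commuter Credit: $156,400 is at or above $51,000, so the credit is $0.
Adoption Credit: 6% of the $4,500 excess over $151,900 is $270; credit = $1,375 − $270 = $1,105.
Total: $3,770 + $0 + $1,105 = $4,875.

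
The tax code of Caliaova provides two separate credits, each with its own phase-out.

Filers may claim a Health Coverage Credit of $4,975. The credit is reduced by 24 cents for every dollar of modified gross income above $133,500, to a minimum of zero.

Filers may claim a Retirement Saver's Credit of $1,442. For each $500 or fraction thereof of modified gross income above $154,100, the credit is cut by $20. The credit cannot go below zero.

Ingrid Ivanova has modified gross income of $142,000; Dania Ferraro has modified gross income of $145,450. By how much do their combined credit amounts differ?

Ingrid ($142,000): Health Coverage Credit: 24% of the $8,500 excess over $133,500 is $2,040; credit = $4,975 − $2,040 = $2,935. Retirement Saver's Credit: $142,000 is at or below the $154,100 threshold, so the full $1,442 applies. total $2,935 + $1,442 = $4,377
Dania ($145,450): Health Coverage Credit: 24% of the $11,950 excess over $133,500 is $2,868; credit = $4,975 − $2,868 = $2,107. Retirement Saver's Credit: $145,450 is at or below the $154,100 threshold, so the full $1,442 applies. total $2,107 + $1,442 = $3,549
Difference: |$4,377 − $3,549| = $828.

$828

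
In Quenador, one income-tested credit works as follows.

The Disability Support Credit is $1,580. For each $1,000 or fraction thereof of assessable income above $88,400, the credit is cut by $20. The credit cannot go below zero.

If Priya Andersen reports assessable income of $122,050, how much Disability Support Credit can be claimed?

Disability Support Credit: income exceeds $88,400 by $33,650, which is 34 full-or-partial $1,000 increments; reduction = 34 × $20 = $680, leaving $900.

$900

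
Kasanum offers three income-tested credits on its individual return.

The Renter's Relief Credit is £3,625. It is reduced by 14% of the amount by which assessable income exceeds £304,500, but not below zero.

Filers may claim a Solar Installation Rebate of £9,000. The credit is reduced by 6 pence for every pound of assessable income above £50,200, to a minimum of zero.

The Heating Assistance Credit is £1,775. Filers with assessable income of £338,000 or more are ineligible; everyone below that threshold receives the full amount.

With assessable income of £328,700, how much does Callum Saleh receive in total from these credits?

£2,012

Renter's Relief Credit: 14% of the £24,200 excess over £304,500 is £3,388; credit = £3,625 − £3,388 = £237.
Solar Installation Rebate: 6% of the £278,500 excess over £50,200 is £16,710 ≥ base, so the credit is £0.
Heating Assistance Credit: £328,700 is below the £338,000 cutoff, so the full £1,775 applies.
Total: £237 + £0 + £1,775 = £2,012.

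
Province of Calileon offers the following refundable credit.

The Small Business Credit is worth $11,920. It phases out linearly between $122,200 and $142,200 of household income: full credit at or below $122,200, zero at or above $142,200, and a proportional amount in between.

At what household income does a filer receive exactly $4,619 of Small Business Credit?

$134,450

$4,619 is 4,619/11,920 of the full $11,920, so 7,301/11,920 of the $20,000 range has been used: income = $122,200 + $20,000 × 7,301/11,920 = $134,450.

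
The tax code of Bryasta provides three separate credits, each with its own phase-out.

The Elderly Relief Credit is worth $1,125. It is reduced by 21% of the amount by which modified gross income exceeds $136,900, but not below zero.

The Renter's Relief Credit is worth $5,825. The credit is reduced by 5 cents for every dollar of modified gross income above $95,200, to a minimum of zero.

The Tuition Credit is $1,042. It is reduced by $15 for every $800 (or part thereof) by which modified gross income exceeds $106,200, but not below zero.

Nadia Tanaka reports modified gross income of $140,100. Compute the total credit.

Elderly Relief Credit: 21% of the $3,200 excess over $136,900 is $672; credit = $1,125 − $672 = $453.
Renter's Relief Credit: 5% of the $44,900 excess over $95,200 is $2,245; credit = $5,825 − $2,245 = $3,580.
Tuition Credit: income exceeds $106,200 by $33,900, which is 43 full-or-partial $800 increments; reduction = 43 × $15 = $645, leaving $397.
Total: $453 + $3,580 + $397 = $4,430.

$4,430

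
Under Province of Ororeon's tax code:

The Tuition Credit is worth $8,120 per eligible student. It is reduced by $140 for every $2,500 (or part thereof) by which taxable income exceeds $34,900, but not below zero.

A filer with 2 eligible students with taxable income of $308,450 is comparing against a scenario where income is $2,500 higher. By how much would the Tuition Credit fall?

$140

At $308,450 — base = 2 × $8,120 = $16,240. income exceeds $34,900 by $273,550, which is 110 full-or-partial $2,500 increments; reduction = 110 × $140 = $15,400, leaving $840.
At $310,950 — base = 2 × $8,120 = $16,240. income exceeds $34,900 by $276,050, which is 111 full-or-partial $2,500 increments; reduction = 111 × $140 = $15,540, leaving $700.
Lost: $840 − $700 = $140.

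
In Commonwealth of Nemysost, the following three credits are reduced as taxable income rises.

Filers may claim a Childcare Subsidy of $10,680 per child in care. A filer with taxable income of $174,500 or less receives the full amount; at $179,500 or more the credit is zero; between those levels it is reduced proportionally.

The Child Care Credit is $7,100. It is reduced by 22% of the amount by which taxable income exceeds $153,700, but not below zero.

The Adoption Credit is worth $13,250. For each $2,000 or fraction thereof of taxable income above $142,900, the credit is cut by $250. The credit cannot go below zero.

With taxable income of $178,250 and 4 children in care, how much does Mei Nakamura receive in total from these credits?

Childcare Subsidy: base = 4 × $10,680 = $42,720. $178,250 is $3,750 into a $5,000 phase-out range, leaving 1,250/5,000 of the credit: $42,720 × 1,250/5,000 = $10,680.
Child Care Credit: 22% of the $24,550 excess over $153,700 is $5,401; credit = $7,100 − $5,401 = $1,699.
Adoption Credit: income exceeds $142,900 by $35,350, which is 18 full-or-partial $2,000 increments; reduction = 18 × $250 = $4,500, leaving $8,750.
Total: $10,680 + $1,699 + $8,750 = $21,129.

$21,129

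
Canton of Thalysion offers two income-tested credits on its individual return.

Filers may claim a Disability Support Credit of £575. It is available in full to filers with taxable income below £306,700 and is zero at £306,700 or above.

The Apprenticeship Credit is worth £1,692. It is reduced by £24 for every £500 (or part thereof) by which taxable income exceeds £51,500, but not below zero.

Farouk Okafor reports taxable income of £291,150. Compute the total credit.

Disability Support Credit: £291,150 is below the £306,700 cutoff, so the full £575 applies.
Apprenticeship Credit: income exceeds £51,500 by £239,650 → 480 increments × £24 = £11,520 ≥ base, so the credit is £0.
Total: £575 + £0 = £575.

£575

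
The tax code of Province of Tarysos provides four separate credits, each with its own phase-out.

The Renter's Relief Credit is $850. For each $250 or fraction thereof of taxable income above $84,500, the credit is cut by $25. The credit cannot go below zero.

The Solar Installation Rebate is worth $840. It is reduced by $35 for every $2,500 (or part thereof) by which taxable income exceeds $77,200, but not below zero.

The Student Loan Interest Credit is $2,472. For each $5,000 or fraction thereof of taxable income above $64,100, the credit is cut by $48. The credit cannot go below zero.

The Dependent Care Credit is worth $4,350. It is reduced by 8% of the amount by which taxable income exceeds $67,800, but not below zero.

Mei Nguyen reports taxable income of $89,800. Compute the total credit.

Renter's Relief Credit: income exceeds $84,500 by $5,300, which is 22 full-or-partial $250 increments; reduction = 22 × $25 = $550, leaving $300.
Solar Installation Rebate: income exceeds $77,200 by $12,600, which is 6 full-or-partial $2,500 increments; reduction = 6 × $35 = $210, leaving $630.
Student Loan Interest Credit: income exceeds $64,100 by $25,700, which is 6 full-or-partial $5,000 increments; reduction = 6 × $48 = $288, leaving $2,184.
Dependent Care Credit: 8% of the $22,000 excess over $67,800 is $1,760; credit = $4,350 − $1,760 = $2,590.
Total: $300 + $630 + $2,184 + $2,590 = $5,704.

$5,704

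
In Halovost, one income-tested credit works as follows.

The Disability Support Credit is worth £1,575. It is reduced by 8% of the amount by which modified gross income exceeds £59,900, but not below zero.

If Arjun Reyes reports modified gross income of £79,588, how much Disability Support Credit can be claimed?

Disability Support Credit: 8% of the £19,688 excess over £59,900 is £1,575.04 ≥ base, so the credit is £0.

£0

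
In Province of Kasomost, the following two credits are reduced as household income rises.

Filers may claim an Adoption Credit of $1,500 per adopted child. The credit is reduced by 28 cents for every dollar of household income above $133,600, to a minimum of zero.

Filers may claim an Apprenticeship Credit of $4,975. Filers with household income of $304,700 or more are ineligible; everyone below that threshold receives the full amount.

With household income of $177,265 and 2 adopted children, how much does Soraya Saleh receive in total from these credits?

Adoption Credit: base = 2 × $1,500 = $3,000. 28% of the $43,665 excess over $133,600 is $12,226.20 ≥ base, so the credit is $0.
Apprenticeship Credit: $177,265 is below the $304,700 cutoff, so the full $4,975 applies.
Total: $0 + $4,975 = $4,975.

$4,975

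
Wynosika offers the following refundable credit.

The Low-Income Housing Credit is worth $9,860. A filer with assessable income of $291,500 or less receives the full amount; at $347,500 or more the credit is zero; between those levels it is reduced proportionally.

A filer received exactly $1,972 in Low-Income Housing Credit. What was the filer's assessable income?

$1,972 is 1,972/9,860 of the full $9,860, so 7,888/9,860 of the $56,000 range has been used: income = $291,500 + $56,000 × 7,888/9,860 = $336,300.

$336,300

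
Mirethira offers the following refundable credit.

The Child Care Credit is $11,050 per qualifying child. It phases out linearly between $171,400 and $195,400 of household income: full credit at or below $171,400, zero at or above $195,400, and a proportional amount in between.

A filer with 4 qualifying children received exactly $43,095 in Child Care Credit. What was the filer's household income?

$172,000

Full credit = 4 × $11,050 = $44,200.
$43,095 is 43,095/44,200 of the full $44,200, so 1,105/44,200 of the $24,000 range has been used: income = $171,400 + $24,000 × 1,105/44,200 = $172,000.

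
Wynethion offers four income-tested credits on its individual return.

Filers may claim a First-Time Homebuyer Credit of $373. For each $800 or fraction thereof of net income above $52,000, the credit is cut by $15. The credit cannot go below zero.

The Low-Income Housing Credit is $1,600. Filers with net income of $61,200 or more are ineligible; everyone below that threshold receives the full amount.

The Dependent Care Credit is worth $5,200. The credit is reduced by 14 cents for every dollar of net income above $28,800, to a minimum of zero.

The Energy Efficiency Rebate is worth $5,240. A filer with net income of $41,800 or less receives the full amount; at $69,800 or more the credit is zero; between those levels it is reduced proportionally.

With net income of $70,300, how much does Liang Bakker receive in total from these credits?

First-Time Homebuyer Credit: income exceeds $52,000 by $18,300, which is 23 full-or-partial $800 increments; reduction = 23 × $15 = $345, leaving $28.
Low-Income Housing Credit: $70,300 meets or exceeds the $61,200 cutoff, so the credit is $0.
Dependent Care Credit: 14% of the $41,500 excess over $28,800 is $5,810 ≥ base, so the credit is $0.
Energy Efficiency Rebate: $70,300 is at or above $69,800, so the credit is $0.
Total: $28 + $0 + $0 + $0 = $28.

$28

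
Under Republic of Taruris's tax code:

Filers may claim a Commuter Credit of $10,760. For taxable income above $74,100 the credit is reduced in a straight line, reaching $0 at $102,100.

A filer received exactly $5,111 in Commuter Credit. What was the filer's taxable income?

$88,800

$5,111 is 5,111/10,760 of the full $10,760, so 5,649/10,760 of the $28,000 range has been used: income = $74,100 + $28,000 × 5,649/10,760 = $88,800.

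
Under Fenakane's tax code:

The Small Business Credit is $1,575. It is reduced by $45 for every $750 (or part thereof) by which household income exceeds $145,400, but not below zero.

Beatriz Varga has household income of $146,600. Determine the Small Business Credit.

Small Business Credit: income exceeds $145,400 by $1,200, which is 2 full-or-partial $750 increments; reduction = 2 × $45 = $90, leaving $1,485.

$1,485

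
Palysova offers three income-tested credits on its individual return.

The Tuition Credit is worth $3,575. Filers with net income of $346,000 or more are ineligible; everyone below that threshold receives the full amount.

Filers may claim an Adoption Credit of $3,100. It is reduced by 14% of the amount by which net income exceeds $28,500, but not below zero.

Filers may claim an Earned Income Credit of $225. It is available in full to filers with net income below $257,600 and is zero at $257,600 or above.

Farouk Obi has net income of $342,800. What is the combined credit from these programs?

$3,575

Tuition Credit: $342,800 is below the $346,000 cutoff, so the full $3,575 applies.
Adoption Credit: 14% of the $314,300 excess over $28,500 is $44,002 ≥ base, so the credit is $0.
Earned Income Credit: $342,800 meets or exceeds the $257,600 cutoff, so the credit is $0.
Total: $3,575 + $0 + $0 = $3,575.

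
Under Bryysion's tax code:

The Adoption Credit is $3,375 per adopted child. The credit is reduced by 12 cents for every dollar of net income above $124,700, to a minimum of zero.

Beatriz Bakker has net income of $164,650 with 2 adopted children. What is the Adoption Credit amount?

Adoption Credit: base = 2 × $3,375 = $6,750. 12% of the $39,950 excess over $124,700 is $4,794; credit = $6,750 − $4,794 = $1,956.

$1,956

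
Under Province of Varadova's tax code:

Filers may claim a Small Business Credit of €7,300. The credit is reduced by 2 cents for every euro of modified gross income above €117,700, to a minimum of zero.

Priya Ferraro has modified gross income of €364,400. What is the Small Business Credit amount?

Small Business Credit: 2% of the €246,700 excess over €117,700 is €4,934; credit = €7,300 − €4,934 = €2,366.

€2,366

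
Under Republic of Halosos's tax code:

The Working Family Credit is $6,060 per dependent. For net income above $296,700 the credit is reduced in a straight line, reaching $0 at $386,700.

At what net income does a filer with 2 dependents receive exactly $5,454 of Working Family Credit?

Full credit = 2 × $6,060 = $12,120.
$5,454 is 5,454/12,120 of the full $12,120, so 6,666/12,120 of the $90,000 range has been used: income = $296,700 + $90,000 × 6,666/12,120 = $346,200.

$346,200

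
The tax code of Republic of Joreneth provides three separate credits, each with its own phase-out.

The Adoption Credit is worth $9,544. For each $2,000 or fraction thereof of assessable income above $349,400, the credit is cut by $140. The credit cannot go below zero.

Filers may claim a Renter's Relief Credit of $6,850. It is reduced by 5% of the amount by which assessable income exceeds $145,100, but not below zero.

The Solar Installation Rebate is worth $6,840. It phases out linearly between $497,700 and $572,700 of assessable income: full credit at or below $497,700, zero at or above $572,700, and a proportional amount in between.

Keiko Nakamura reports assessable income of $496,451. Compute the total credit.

Adoption Credit: income exceeds $349,400 by $147,051 → 74 increments × $140 = $10,360 ≥ base, so the credit is $0.
Renter's Relief Credit: 5% of the $351,351 excess over $145,100 is $17,567.55 ≥ base, so the credit is $0.
Solar Installation Rebate: $496,451 is at or below the $497,700 threshold, so the full $6,840 applies.
Total: $0 + $0 + $6,840 = $6,840.

$6,840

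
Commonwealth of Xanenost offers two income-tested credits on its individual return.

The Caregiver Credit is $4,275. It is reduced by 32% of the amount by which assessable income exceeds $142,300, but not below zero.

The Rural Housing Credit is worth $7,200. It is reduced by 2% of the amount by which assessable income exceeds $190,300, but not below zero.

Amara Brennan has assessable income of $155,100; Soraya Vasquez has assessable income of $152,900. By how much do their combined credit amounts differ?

Amara ($155,100): Caregiver Credit: 32% of the $12,800 excess over $142,300 is $4,096; credit = $4,275 − $4,096 = $179. Rural Housing Credit: $155,100 is at or below the $190,300 threshold, so the full $7,200 applies. total $179 + $7,200 = $7,379
Soraya ($152,900): Caregiver Credit: 32% of the $10,600 excess over $142,300 is $3,392; credit = $4,275 − $3,392 = $883. Rural Housing Credit: $152,900 is at or below the $190,300 threshold, so the full $7,200 applies. total $883 + $7,200 = $8,083
Difference: |$7,379 − $8,083| = $704.

$704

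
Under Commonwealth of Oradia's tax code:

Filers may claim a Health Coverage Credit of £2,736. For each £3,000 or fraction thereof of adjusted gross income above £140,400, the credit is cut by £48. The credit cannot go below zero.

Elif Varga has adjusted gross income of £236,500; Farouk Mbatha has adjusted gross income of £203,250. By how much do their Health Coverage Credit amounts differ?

Elif (£236,500): Health Coverage Credit: income exceeds £140,400 by £96,100, which is 33 full-or-partial £3,000 increments; reduction = 33 × £48 = £1,584, leaving £1,152.
Farouk (£203,250): Health Coverage Credit: income exceeds £140,400 by £62,850, which is 21 full-or-partial £3,000 increments; reduction = 21 × £48 = £1,008, leaving £1,728.
Difference: |£1,152 − £1,728| = £576.

£576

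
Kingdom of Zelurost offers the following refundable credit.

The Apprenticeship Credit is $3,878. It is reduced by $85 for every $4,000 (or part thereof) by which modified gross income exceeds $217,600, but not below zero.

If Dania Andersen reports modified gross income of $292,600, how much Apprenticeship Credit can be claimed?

$2,263

Apprenticeship Credit: income exceeds $217,600 by $75,000, which is 19 full-or-partial $4,000 increments; reduction = 19 × $85 = $1,615, leaving $2,263.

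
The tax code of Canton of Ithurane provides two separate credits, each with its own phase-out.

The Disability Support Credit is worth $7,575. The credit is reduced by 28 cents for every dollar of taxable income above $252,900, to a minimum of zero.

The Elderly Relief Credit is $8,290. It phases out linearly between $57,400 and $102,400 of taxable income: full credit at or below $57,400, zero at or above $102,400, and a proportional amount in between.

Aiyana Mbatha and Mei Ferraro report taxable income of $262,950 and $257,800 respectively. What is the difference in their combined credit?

$1,442

Aiyana ($262,950): Disability Support Credit: 28% of the $10,050 excess over $252,900 is $2,814; credit = $7,575 − $2,814 = $4,761. Elderly Relief Credit: $262,950 is at or above $102,400, so the credit is $0. total $4,761 + $0 = $4,761
Mei ($257,800): Disability Support Credit: 28% of the $4,900 excess over $252,900 is $1,372; credit = $7,575 − $1,372 = $6,203. Elderly Relief Credit: $257,800 is at or above $102,400, so the credit is $0. total $6,203 + $0 = $6,203
Difference: |$4,761 − $6,203| = $1,442.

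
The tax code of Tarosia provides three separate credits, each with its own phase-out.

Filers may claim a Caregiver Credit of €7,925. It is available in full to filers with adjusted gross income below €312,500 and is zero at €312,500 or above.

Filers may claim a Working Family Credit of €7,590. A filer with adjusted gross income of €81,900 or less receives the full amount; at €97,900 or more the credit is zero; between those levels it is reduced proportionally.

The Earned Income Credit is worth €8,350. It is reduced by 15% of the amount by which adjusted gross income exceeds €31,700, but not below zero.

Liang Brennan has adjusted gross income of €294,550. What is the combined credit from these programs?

Caregiver Credit: €294,550 is below the €312,500 cutoff, so the full €7,925 applies.
Working Family Credit: €294,550 is at or above €97,900, so the credit is €0.
Earned Income Credit: 15% of the €262,850 excess over €31,700 is €39,427.50 ≥ base, so the credit is €0.
Total: €7,925 + €0 + €0 = €7,925.

€7,925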